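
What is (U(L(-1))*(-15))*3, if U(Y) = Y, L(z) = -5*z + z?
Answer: -180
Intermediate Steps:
L(z) = -4*z
(U(L(-1))*(-15))*3 = (-4*(-1)*(-15))*3 = (4*(-15))*3 = -60*3 = -180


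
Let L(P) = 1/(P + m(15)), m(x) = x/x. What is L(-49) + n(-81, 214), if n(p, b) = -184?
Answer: -8833/48 ≈ -184.02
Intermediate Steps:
m(x) = 1
L(P) = 1/(1 + P) (L(P) = 1/(P + 1) = 1/(1 + P))
L(-49) + n(-81, 214) = 1/(1 - 49) - 184 = 1/(-48) - 184 = -1/48 - 184 = -8833/48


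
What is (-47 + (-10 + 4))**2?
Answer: 2809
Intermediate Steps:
(-47 + (-10 + 4))**2 = (-47 - 6)**2 = (-53)**2 = 2809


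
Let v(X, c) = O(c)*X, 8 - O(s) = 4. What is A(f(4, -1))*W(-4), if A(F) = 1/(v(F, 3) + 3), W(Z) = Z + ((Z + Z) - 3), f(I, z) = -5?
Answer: 15/17 ≈ 0.88235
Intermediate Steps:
O(s) = 4 (O(s) = 8 - 1*4 = 8 - 4 = 4)
v(X, c) = 4*X
W(Z) = -3 + 3*Z (W(Z) = Z + (2*Z - 3) = Z + (-3 + 2*Z) = -3 + 3*Z)
A(F) = 1/(3 + 4*F) (A(F) = 1/(4*F + 3) = 1/(3 + 4*F))
A(f(4, -1))*W(-4) = (-3 + 3*(-4))/(3 + 4*(-5)) = (-3 - 12)/(3 - 20) = -15/(-17) = -1/17*(-15) = 15/17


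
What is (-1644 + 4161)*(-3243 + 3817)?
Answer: 1444758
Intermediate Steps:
(-1644 + 4161)*(-3243 + 3817) = 2517*574 = 1444758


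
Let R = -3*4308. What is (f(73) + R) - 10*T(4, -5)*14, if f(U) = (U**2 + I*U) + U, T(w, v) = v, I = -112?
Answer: -14998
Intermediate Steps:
f(U) = U**2 - 111*U (f(U) = (U**2 - 112*U) + U = U**2 - 111*U)
R = -12924
(f(73) + R) - 10*T(4, -5)*14 = (73*(-111 + 73) - 12924) - 10*(-5)*14 = (73*(-38) - 12924) + 50*14 = (-2774 - 12924) + 700 = -15698 + 700 = -14998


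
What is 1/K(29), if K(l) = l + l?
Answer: 1/58 ≈ 0.017241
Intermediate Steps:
K(l) = 2*l
1/K(29) = 1/(2*29) = 1/58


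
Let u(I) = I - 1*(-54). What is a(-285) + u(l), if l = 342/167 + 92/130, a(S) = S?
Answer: -2477593/10855 ≈ -228.24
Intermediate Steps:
l = 29912/10855 (l = 342*(1/167) + 92*(1/130) = 342/167 + 46/65 = 29912/10855 ≈ 2.7556)
u(I) = 54 + I (u(I) = I + 54 = 54 + I)
a(-285) + u(l) = -285 + (54 + 29912/10855) = -285 + 616082/10855 = -2477593/10855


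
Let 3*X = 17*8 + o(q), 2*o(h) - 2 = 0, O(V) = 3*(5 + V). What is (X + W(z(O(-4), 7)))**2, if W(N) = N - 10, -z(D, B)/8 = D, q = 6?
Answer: 1225/9 ≈ 136.11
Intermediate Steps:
O(V) = 15 + 3*V
o(h) = 1 (o(h) = 1 + (1/2)*0 = 1 + 0 = 1)
z(D, B) = -8*D
W(N) = -10 + N
X = 137/3 (X = (17*8 + 1)/3 = (136 + 1)/3 = (1/3)*137 = 137/3 ≈ 45.667)
(X + W(z(O(-4), 7)))**2 = (137/3 + (-10 - 8*(15 + 3*(-4))))**2 = (137/3 + (-10 - 8*(15 - 12)))**2 = (137/3 + (-10 - 8*3))**2 = (137/3 + (-10 - 24))**2 = (137/3 - 34)**2 = (35/3)**2 = 1225/9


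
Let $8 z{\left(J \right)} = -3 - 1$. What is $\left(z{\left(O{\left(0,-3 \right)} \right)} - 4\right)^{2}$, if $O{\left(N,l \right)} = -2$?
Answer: $\frac{81}{4} \approx 20.25$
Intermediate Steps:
$z{\left(J \right)} = - \frac{1}{2}$ ($z{\left(J \right)} = \frac{-3 - 1}{8} = \frac{1}{8} \left(-4\right) = - \frac{1}{2}$)
$\left(z{\left(O{\left(0,-3 \right)} \right)} - 4\right)^{2} = \left(- \frac{1}{2} - 4\right)^{2} = \left(- \frac{9}{2}\right)^{2} = \frac{81}{4}$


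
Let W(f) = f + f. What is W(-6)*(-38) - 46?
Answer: 410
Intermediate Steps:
W(f) = 2*f
W(-6)*(-38) - 46 = (2*(-6))*(-38) - 46 = -12*(-38) - 46 = 456 - 46 = 410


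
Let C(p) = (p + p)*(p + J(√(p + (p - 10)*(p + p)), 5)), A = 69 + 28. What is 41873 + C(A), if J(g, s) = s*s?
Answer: 65541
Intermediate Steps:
A = 97
J(g, s) = s²
C(p) = 2*p*(25 + p) (C(p) = (p + p)*(p + 5²) = (2*p)*(p + 25) = (2*p)*(25 + p) = 2*p*(25 + p))
41873 + C(A) = 41873 + 2*97*(25 + 97) = 41873 + 2*97*122 = 41873 + 23668 = 65541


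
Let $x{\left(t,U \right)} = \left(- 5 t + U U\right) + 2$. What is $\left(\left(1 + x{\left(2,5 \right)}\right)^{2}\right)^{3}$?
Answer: $34012224$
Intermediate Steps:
$x{\left(t,U \right)} = 2 + U^{2} - 5 t$ ($x{\left(t,U \right)} = \left(- 5 t + U^{2}\right) + 2 = \left(U^{2} - 5 t\right) + 2 = 2 + U^{2} - 5 t$)
$\left(\left(1 + x{\left(2,5 \right)}\right)^{2}\right)^{3} = \left(\left(1 + \left(2 + 5^{2} - 10\right)\right)^{2}\right)^{3} = \left(\left(1 + \left(2 + 25 - 10\right)\right)^{2}\right)^{3} = \left(\left(1 + 17\right)^{2}\right)^{3} = \left(18^{2}\right)^{3} = 324^{3} = 34012224$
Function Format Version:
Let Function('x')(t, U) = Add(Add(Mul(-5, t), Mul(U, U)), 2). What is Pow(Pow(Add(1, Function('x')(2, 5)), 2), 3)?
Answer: 34012224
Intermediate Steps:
Function('x')(t, U) = Add(2, Pow(U, 2), Mul(-5, t)) (Function('x')(t, U) = Add(Add(Mul(-5, t), Pow(U, 2)), 2) = Add(Add(Pow(U, 2), Mul(-5, t)), 2) = Add(2, Pow(U, 2), Mul(-5, t)))
Pow(Pow(Add(1, Function('x')(2, 5)), 2), 3) = Pow(Pow(Add(1, Add(2, Pow(5, 2), Mul(-5, 2))), 2), 3) = Pow(Pow(Add(1, Add(2, 25, -10)), 2), 3) = Pow(Pow(Add(1, 17), 2), 3) = Pow(Pow(18, 2), 3) = Pow(324, 3) = 34012224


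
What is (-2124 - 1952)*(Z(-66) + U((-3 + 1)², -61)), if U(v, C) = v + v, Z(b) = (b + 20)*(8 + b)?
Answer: -10907376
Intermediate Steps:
Z(b) = (8 + b)*(20 + b) (Z(b) = (20 + b)*(8 + b) = (8 + b)*(20 + b))
U(v, C) = 2*v
(-2124 - 1952)*(Z(-66) + U((-3 + 1)², -61)) = (-2124 - 1952)*((160 + (-66)² + 28*(-66)) + 2*(-3 + 1)²) = -4076*((160 + 4356 - 1848) + 2*(-2)²) = -4076*(2668 + 2*4) = -4076*(2668 + 8) = -4076*2676 = -10907376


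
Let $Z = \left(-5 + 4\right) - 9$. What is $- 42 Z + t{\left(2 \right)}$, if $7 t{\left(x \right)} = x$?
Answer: $\frac{2942}{7} \approx 420.29$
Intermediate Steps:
$Z = -10$ ($Z = -1 - 9 = -10$)
$t{\left(x \right)} = \frac{x}{7}$
$- 42 Z + t{\left(2 \right)} = \left(-42\right) \left(-10\right) + \frac{1}{7} \cdot 2 = 420 + \frac{2}{7} = \frac{2942}{7}$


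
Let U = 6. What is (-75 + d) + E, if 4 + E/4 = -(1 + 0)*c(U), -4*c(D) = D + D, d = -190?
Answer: -269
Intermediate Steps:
c(D) = -D/2 (c(D) = -(D + D)/4 = -D/2)
E = -4 (E = -16 + 4*(-(1 + 0)*(-½*6)) = -16 + 4*(-(-3)) = -16 + 4*(-1*(-3)) = -16 + 4*3 = -16 + 12 = -4)
(-75 + d) + E = (-75 - 190) - 4 = -265 - 4 = -269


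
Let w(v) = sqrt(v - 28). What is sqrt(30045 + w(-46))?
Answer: sqrt(30045 + I*sqrt(74)) ≈ 173.33 + 0.025*I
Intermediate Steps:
w(v) = sqrt(-28 + v)
sqrt(30045 + w(-46)) = sqrt(30045 + sqrt(-28 - 46)) = sqrt(30045 + sqrt(-74)) = sqrt(30045 + I*sqrt(74))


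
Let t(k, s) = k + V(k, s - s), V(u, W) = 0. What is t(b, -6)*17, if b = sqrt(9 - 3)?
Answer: 17*sqrt(6) ≈ 41.641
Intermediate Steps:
b = sqrt(6) ≈ 2.4495
t(k, s) = k (t(k, s) = k + 0 = k)
t(b, -6)*17 = sqrt(6)*17 = 17*sqrt(6)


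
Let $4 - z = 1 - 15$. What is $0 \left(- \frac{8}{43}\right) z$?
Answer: $0$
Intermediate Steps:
$z = 18$ ($z = 4 - \left(1 - 15\right) = 4 - -14 = 4 + 14 = 18$)
$0 \left(- \frac{8}{43}\right) z = 0 \left(- \frac{8}{43}\right) 18 = 0 \cdot 18 = 0$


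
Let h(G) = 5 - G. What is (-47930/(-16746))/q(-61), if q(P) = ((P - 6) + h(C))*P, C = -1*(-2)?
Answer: 23965/32688192 ≈ 0.00073314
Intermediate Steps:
C = 2
q(P) = P*(-3 + P) (q(P) = ((P - 6) + (5 - 1*2))*P = ((-6 + P) + (5 - 2))*P = ((-6 + P) + 3)*P = (-3 + P)*P = P*(-3 + P))
(-47930/(-16746))/q(-61) = (-47930/(-16746))/((-61*(-3 - 61))) = (-47930*(-1/16746))/((-61*(-64))) = (23965/8373)/3904 = (23965/8373)*(1/3904) = 23965/32688192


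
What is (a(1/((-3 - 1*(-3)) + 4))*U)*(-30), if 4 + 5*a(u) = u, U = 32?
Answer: 720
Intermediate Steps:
a(u) = -⅘ + u/5
(a(1/((-3 - 1*(-3)) + 4))*U)*(-30) = ((-⅘ + 1/(5*((-3 - 1*(-3)) + 4)))*32)*(-30) = ((-⅘ + 1/(5*((-3 + 3) + 4)))*32)*(-30) = ((-⅘ + 1/(5*(0 + 4)))*32)*(-30) = ((-⅘ + (⅕)/4)*32)*(-30) = ((-⅘ + (⅕)*(¼))*32)*(-30) = ((-⅘ + 1/20)*32)*(-30) = -¾*32*(-30) = -24*(-30) = 720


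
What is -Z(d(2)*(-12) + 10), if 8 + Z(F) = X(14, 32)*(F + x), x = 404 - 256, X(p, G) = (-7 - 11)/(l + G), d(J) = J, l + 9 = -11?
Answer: 209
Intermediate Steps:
l = -20 (l = -9 - 11 = -20)
X(p, G) = -18/(-20 + G) (X(p, G) = (-7 - 11)/(-20 + G) = -18/(-20 + G))
x = 148
Z(F) = -230 - 3*F/2 (Z(F) = -8 + (-18/(-20 + 32))*(F + 148) = -8 + (-18/12)*(148 + F) = -8 + (-18*1/12)*(148 + F) = -8 - 3*(148 + F)/2 = -8 + (-222 - 3*F/2) = -230 - 3*F/2)
-Z(d(2)*(-12) + 10) = -(-230 - 3*(2*(-12) + 10)/2) = -(-230 - 3*(-24 + 10)/2) = -(-230 - 3/2*(-14)) = -(-230 + 21) = -1*(-209) = 209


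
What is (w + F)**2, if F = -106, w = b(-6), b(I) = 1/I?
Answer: 405769/36 ≈ 11271.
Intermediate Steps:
w = -1/6 (w = 1/(-6) = -1/6 ≈ -0.16667)
(w + F)**2 = (-1/6 - 106)**2 = (-637/6)**2 = 405769/36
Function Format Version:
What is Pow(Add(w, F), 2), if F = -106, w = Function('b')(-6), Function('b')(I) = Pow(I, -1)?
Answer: Rational(405769, 36) ≈ 11271.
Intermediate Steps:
w = Rational(-1, 6) (w = Pow(-6, -1) = Rational(-1, 6) ≈ -0.16667)
Pow(Add(w, F), 2) = Pow(Add(Rational(-1, 6), -106), 2) = Pow(Rational(-637, 6), 2) = Rational(405769, 36)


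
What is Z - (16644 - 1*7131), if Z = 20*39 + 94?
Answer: -8639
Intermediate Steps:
Z = 874 (Z = 780 + 94 = 874)
Z - (16644 - 1*7131) = 874 - (16644 - 1*7131) = 874 - (16644 - 7131) = 874 - 1*9513 = 874 - 9513 = -8639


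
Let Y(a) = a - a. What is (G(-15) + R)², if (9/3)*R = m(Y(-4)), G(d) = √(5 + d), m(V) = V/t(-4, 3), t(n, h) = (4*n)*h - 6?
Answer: -10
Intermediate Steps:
t(n, h) = -6 + 4*h*n (t(n, h) = 4*h*n - 6 = -6 + 4*h*n)
Y(a) = 0
m(V) = -V/54 (m(V) = V/(-6 + 4*3*(-4)) = V/(-6 - 48) = V/(-54) = V*(-1/54) = -V/54)
R = 0 (R = (-1/54*0)/3 = (⅓)*0 = 0)
(G(-15) + R)² = (√(5 - 15) + 0)² = (√(-10) + 0)² = (I*√10 + 0)² = (I*√10)² = -10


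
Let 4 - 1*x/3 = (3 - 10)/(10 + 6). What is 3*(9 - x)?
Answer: -207/16 ≈ -12.938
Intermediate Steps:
x = 213/16 (x = 12 - 3*(3 - 10)/(10 + 6) = 12 - (-21)/16 = 12 - 3*(-7/16) = 12 + 21/16 = 213/16 ≈ 13.313)
3*(9 - x) = 3*(9 - 1*213/16) = 3*(9 - 213/16) = 3*(-69/16) = -207/16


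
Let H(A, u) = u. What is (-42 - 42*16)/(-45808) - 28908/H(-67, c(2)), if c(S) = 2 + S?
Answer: -23646693/3272 ≈ -7227.0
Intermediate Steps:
(-42 - 42*16)/(-45808) - 28908/H(-67, c(2)) = (-42 - 42*16)/(-45808) - 28908/(2 + 2) = (-42 - 672)*(-1/45808) - 28908/4 = -714*(-1/45808) - 28908*1/4 = 51/3272 - 7227 = -23646693/3272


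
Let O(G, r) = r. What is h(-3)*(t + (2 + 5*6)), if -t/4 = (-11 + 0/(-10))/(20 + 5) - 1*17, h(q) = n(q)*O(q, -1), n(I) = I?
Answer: 7632/25 ≈ 305.28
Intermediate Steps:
h(q) = -q (h(q) = q*(-1) = -q)
t = 1744/25 (t = -4*((-11 + 0/(-10))/(20 + 5) - 1*17) = -4*((-11 + 0*(-⅒))/25 - 17) = -4*((-11 + 0)*(1/25) - 17) = -4*(-11*1/25 - 17) = -4*(-11/25 - 17) = -4*(-436/25) = 1744/25 ≈ 69.760)
h(-3)*(t + (2 + 5*6)) = (-1*(-3))*(1744/25 + (2 + 5*6)) = 3*(1744/25 + (2 + 30)) = 3*(1744/25 + 32) = 3*(2544/25) = 7632/25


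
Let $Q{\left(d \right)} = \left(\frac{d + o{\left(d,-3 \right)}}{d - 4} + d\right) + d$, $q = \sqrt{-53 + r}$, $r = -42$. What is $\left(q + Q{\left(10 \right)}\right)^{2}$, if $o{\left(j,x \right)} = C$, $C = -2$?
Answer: $\frac{3241}{9} + \frac{128 i \sqrt{95}}{3} \approx 360.11 + 415.86 i$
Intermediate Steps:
$o{\left(j,x \right)} = -2$
$q = i \sqrt{95}$ ($q = \sqrt{-53 - 42} = \sqrt{-95} = i \sqrt{95} \approx 9.7468 i$)
$Q{\left(d \right)} = 2 d + \frac{-2 + d}{-4 + d}$ ($Q{\left(d \right)} = \left(\frac{d - 2}{d - 4} + d\right) + d = \left(\frac{-2 + d}{-4 + d} + d\right) + d = \left(d + \frac{-2 + d}{-4 + d}\right) + d = 2 d + \frac{-2 + d}{-4 + d}$)
$\left(q + Q{\left(10 \right)}\right)^{2} = \left(i \sqrt{95} + \frac{-2 - 70 + 2 \cdot 10^{2}}{-4 + 10}\right)^{2} = \left(i \sqrt{95} + \frac{-2 - 70 + 2 \cdot 100}{6}\right)^{2} = \left(i \sqrt{95} + \frac{-2 - 70 + 200}{6}\right)^{2} = \left(i \sqrt{95} + \frac{1}{6} \cdot 128\right)^{2} = \left(i \sqrt{95} + \frac{64}{3}\right)^{2} = \left(\frac{64}{3} + i \sqrt{95}\right)^{2}$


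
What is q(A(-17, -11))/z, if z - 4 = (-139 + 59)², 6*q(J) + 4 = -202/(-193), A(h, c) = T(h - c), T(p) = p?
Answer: -95/1235972 ≈ -7.6863e-5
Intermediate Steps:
A(h, c) = h - c
q(J) = -95/193 (q(J) = -⅔ + (-202/(-193))/6 = -⅔ + (-202*(-1/193))/6 = -⅔ + (⅙)*(202/193) = -⅔ + 101/579 = -95/193)
z = 6404 (z = 4 + (-139 + 59)² = 4 + (-80)² = 4 + 6400 = 6404)
q(A(-17, -11))/z = -95/193/6404 = -95/193*1/6404 = -95/1235972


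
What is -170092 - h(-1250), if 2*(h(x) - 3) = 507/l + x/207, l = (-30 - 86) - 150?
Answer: -18731104331/110124 ≈ -1.7009e+5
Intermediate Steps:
l = -266 (l = -116 - 150 = -266)
h(x) = 1089/532 + x/414 (h(x) = 3 + (507/(-266) + x/207)/2 = 3 + (507*(-1/266) + x*(1/207))/2 = 3 + (-507/266 + x/207)/2 = 3 + (-507/532 + x/414) = 1089/532 + x/414)
-170092 - h(-1250) = -170092 - (1089/532 + (1/414)*(-1250)) = -170092 - (1089/532 - 625/207) = -170092 - 1*(-107077/110124) = -170092 + 107077/110124 = -18731104331/110124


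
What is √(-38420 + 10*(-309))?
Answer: I*√41510 ≈ 203.74*I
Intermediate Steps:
√(-38420 + 10*(-309)) = √(-38420 - 3090) = √(-41510) = I*√41510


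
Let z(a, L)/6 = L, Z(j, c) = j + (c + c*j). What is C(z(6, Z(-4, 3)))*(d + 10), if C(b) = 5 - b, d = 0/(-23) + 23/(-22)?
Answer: 16351/22 ≈ 743.23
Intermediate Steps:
Z(j, c) = c + j + c*j
z(a, L) = 6*L
d = -23/22 (d = 0*(-1/23) + 23*(-1/22) = 0 - 23/22 = -23/22 ≈ -1.0455)
C(z(6, Z(-4, 3)))*(d + 10) = (5 - 6*(3 - 4 + 3*(-4)))*(-23/22 + 10) = (5 - 6*(3 - 4 - 12))*(197/22) = (5 - 6*(-13))*(197/22) = (5 - 1*(-78))*(197/22) = (5 + 78)*(197/22) = 83*(197/22) = 16351/22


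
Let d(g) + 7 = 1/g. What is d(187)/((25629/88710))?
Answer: -38677560/1597541 ≈ -24.211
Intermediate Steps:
d(g) = -7 + 1/g
d(187)/((25629/88710)) = (-7 + 1/187)/((25629/88710)) = (-7 + 1/187)/((25629*(1/88710))) = -1308/(187*8543/29570) = -1308/187*29570/8543 = -38677560/1597541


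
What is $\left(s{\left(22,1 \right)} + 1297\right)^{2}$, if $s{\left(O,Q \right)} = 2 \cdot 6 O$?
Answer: $2436721$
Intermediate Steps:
$s{\left(O,Q \right)} = 12 O$
$\left(s{\left(22,1 \right)} + 1297\right)^{2} = \left(12 \cdot 22 + 1297\right)^{2} = \left(264 + 1297\right)^{2} = 1561^{2} = 2436721$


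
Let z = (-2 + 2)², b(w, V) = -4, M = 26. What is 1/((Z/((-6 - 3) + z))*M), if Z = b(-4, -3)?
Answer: 9/104 ≈ 0.086538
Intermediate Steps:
Z = -4
z = 0 (z = 0² = 0)
1/((Z/((-6 - 3) + z))*M) = 1/((-4/((-6 - 3) + 0))*26) = 1/((-4/(-9 + 0))*26) = 1/((-4/(-9))*26) = 1/(-⅑*(-4)*26) = 1/((4/9)*26) = 1/(104/9) = 9/104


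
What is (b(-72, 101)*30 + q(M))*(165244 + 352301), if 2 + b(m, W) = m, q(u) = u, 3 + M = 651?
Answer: -813580740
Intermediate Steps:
M = 648 (M = -3 + 651 = 648)
b(m, W) = -2 + m
(b(-72, 101)*30 + q(M))*(165244 + 352301) = ((-2 - 72)*30 + 648)*(165244 + 352301) = (-74*30 + 648)*517545 = (-2220 + 648)*517545 = -1572*517545 = -813580740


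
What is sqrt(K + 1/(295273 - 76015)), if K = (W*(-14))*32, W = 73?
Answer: I*sqrt(174690489278422)/73086 ≈ 180.84*I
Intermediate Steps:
K = -32704 (K = (73*(-14))*32 = -1022*32 = -32704)
sqrt(K + 1/(295273 - 76015)) = sqrt(-32704 + 1/(295273 - 76015)) = sqrt(-32704 + 1/219258) = sqrt(-7170613631/219258) = I*sqrt(174690489278422)/73086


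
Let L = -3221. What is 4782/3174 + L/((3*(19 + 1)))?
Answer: -1656089/31740 ≈ -52.177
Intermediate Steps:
4782/3174 + L/((3*(19 + 1))) = 4782/3174 - 3221*1/(3*(19 + 1)) = 4782*(1/3174) - 3221/(3*20) = 797/529 - 3221/60 = -1656089/31740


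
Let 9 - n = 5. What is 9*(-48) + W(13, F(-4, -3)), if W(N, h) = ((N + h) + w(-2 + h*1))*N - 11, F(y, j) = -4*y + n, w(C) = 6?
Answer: 64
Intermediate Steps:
n = 4 (n = 9 - 1*5 = 9 - 5 = 4)
F(y, j) = 4 - 4*y (F(y, j) = -4*y + 4 = 4 - 4*y)
W(N, h) = -11 + N*(6 + N + h) (W(N, h) = ((N + h) + 6)*N - 11 = (6 + N + h)*N - 11 = N*(6 + N + h) - 11 = -11 + N*(6 + N + h))
9*(-48) + W(13, F(-4, -3)) = 9*(-48) + (-11 + 13² + 6*13 + 13*(4 - 4*(-4))) = -432 + (-11 + 169 + 78 + 13*(4 + 16)) = -432 + (-11 + 169 + 78 + 13*20) = -432 + (-11 + 169 + 78 + 260) = -432 + 496 = 64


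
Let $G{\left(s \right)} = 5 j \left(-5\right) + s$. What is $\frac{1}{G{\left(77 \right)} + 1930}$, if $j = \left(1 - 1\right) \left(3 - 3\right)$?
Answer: $\frac{1}{2007} \approx 0.00049826$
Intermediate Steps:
$j = 0$ ($j = 0 \cdot 0 = 0$)
$G{\left(s \right)} = s$ ($G{\left(s \right)} = 5 \cdot 0 \left(-5\right) + s = 0 \left(-5\right) + s = 0 + s = s$)
$\frac{1}{G{\left(77 \right)} + 1930} = \frac{1}{77 + 1930} = \frac{1}{2007}$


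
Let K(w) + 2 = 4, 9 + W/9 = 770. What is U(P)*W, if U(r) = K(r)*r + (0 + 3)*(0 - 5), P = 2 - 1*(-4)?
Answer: -20547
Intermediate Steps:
W = 6849 (W = -81 + 9*770 = -81 + 6930 = 6849)
K(w) = 2 (K(w) = -2 + 4 = 2)
P = 6 (P = 2 + 4 = 6)
U(r) = -15 + 2*r (U(r) = 2*r + (0 + 3)*(0 - 5) = 2*r + 3*(-5) = 2*r - 15 = -15 + 2*r)
U(P)*W = (-15 + 2*6)*6849 = (-15 + 12)*6849 = -3*6849 = -20547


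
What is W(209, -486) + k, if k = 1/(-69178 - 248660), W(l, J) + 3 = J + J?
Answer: -309892051/317838 ≈ -975.00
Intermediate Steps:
W(l, J) = -3 + 2*J (W(l, J) = -3 + (J + J) = -3 + 2*J)
k = -1/317838 (k = 1/(-317838) = -1/317838 ≈ -3.1463e-6)
W(209, -486) + k = (-3 + 2*(-486)) - 1/317838 = (-3 - 972) - 1/317838 = -975 - 1/317838 = -309892051/317838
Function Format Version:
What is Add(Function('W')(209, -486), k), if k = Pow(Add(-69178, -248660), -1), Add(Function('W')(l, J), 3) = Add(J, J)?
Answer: Rational(-309892051, 317838) ≈ -975.00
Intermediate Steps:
Function('W')(l, J) = Add(-3, Mul(2, J)) (Function('W')(l, J) = Add(-3, Add(J, J)) = Add(-3, Mul(2, J)))
k = Rational(-1, 317838) (k = Pow(-317838, -1) = Rational(-1, 317838) ≈ -3.1463e-6)
Add(Function('W')(209, -486), k) = Add(Add(-3, Mul(2, -486)), Rational(-1, 317838)) = Add(Add(-3, -972), Rational(-1, 317838)) = Add(-975, Rational(-1, 317838)) = Rational(-309892051, 317838)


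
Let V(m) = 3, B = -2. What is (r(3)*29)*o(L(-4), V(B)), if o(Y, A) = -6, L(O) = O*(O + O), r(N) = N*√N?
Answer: -522*√3 ≈ -904.13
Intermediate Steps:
r(N) = N^(3/2)
L(O) = 2*O² (L(O) = O*(2*O) = 2*O²)
(r(3)*29)*o(L(-4), V(B)) = (3^(3/2)*29)*(-6) = ((3*√3)*29)*(-6) = (87*√3)*(-6) = -522*√3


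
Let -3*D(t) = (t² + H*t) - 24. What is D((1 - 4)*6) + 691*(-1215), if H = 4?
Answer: -839641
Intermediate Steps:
D(t) = 8 - 4*t/3 - t²/3 (D(t) = -((t² + 4*t) - 24)/3 = -(-24 + t² + 4*t)/3 = 8 - 4*t/3 - t²/3)
D((1 - 4)*6) + 691*(-1215) = (8 - 4*(1 - 4)*6/3 - 36*(1 - 4)²/3) + 691*(-1215) = (8 - (-4)*6 - (-3*6)²/3) - 839565 = (8 - 4/3*(-18) - ⅓*(-18)²) - 839565 = (8 + 24 - ⅓*324) - 839565 = (8 + 24 - 108) - 839565 = -76 - 839565 = -839641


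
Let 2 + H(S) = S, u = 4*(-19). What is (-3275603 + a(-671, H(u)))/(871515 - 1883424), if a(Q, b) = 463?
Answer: 3275140/1011909 ≈ 3.2366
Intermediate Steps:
u = -76
H(S) = -2 + S
(-3275603 + a(-671, H(u)))/(871515 - 1883424) = (-3275603 + 463)/(871515 - 1883424) = -3275140/(-1011909) = -3275140*(-1/1011909) = 3275140/1011909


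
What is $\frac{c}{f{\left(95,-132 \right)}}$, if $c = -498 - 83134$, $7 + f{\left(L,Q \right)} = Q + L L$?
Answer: $- \frac{41816}{4443} \approx -9.4117$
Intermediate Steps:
$f{\left(L,Q \right)} = -7 + Q + L^{2}$ ($f{\left(L,Q \right)} = -7 + \left(Q + L L\right) = -7 + \left(Q + L^{2}\right) = -7 + Q + L^{2}$)
$c = -83632$ ($c = -498 - 83134 = -83632$)
$\frac{c}{f{\left(95,-132 \right)}} = - \frac{83632}{-7 - 132 + 95^{2}} = - \frac{83632}{-7 - 132 + 9025} = - \frac{83632}{8886} = \left(-83632\right) \frac{1}{8886} = - \frac{41816}{4443}$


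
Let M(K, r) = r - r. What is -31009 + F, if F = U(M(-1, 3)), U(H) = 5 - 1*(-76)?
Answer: -30928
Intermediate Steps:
M(K, r) = 0
U(H) = 81 (U(H) = 5 + 76 = 81)
F = 81
-31009 + F = -31009 + 81 = -30928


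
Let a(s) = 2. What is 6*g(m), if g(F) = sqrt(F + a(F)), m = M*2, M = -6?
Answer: 6*I*sqrt(10) ≈ 18.974*I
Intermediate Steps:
m = -12 (m = -6*2 = -12)
g(F) = sqrt(2 + F) (g(F) = sqrt(F + 2) = sqrt(2 + F))
6*g(m) = 6*sqrt(2 - 12) = 6*sqrt(-10) = 6*(I*sqrt(10)) = 6*I*sqrt(10)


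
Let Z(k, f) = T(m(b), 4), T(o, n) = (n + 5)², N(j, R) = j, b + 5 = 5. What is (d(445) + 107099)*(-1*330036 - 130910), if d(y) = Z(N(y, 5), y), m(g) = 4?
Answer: -49404192280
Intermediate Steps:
b = 0 (b = -5 + 5 = 0)
T(o, n) = (5 + n)²
Z(k, f) = 81 (Z(k, f) = (5 + 4)² = 9² = 81)
d(y) = 81
(d(445) + 107099)*(-1*330036 - 130910) = (81 + 107099)*(-1*330036 - 130910) = 107180*(-330036 - 130910) = 107180*(-460946) = -49404192280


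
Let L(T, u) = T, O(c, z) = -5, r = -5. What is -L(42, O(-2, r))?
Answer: -42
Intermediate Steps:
-L(42, O(-2, r)) = -1*42 = -42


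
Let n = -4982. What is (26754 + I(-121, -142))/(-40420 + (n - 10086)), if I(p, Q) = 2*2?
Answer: -787/1632 ≈ -0.48223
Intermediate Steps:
I(p, Q) = 4
(26754 + I(-121, -142))/(-40420 + (n - 10086)) = (26754 + 4)/(-40420 + (-4982 - 10086)) = 26758/(-40420 - 15068) = 26758/(-55488) = 26758*(-1/55488) = -787/1632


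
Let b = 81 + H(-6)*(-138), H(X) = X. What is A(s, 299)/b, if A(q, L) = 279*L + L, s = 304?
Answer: 83720/909 ≈ 92.101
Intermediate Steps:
b = 909 (b = 81 - 6*(-138) = 81 + 828 = 909)
A(q, L) = 280*L
A(s, 299)/b = (280*299)/909 = 83720*(1/909) = 83720/909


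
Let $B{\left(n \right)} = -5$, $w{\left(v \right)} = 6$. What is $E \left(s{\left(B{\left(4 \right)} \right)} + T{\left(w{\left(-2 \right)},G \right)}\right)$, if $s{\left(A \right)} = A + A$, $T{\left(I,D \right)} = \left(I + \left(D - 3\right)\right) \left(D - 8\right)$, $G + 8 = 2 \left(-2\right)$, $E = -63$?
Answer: $-10710$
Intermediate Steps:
$G = -12$ ($G = -8 + 2 \left(-2\right) = -8 - 4 = -12$)
$T{\left(I,D \right)} = \left(-8 + D\right) \left(-3 + D + I\right)$ ($T{\left(I,D \right)} = \left(I + \left(-3 + D\right)\right) \left(-8 + D\right) = \left(-3 + D + I\right) \left(-8 + D\right) = \left(-8 + D\right) \left(-3 + D + I\right)$)
$s{\left(A \right)} = 2 A$
$E \left(s{\left(B{\left(4 \right)} \right)} + T{\left(w{\left(-2 \right)},G \right)}\right) = - 63 \left(2 \left(-5\right) - \left(-36 - 144\right)\right) = - 63 \left(-10 + \left(24 + 144 + 132 - 48 - 72\right)\right) = - 63 \left(-10 + 180\right) = \left(-63\right) 170 = -10710$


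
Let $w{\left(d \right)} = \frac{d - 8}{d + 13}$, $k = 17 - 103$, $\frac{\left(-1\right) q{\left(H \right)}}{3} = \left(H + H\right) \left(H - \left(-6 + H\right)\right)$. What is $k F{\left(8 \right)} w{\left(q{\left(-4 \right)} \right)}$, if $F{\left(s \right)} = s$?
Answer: $- \frac{93568}{157} \approx -595.97$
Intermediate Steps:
$q{\left(H \right)} = - 36 H$ ($q{\left(H \right)} = - 3 \left(H + H\right) \left(H - \left(-6 + H\right)\right) = - 3 \cdot 2 H 6 = - 3 \cdot 12 H = - 36 H$)
$k = -86$ ($k = 17 - 103 = -86$)
$w{\left(d \right)} = \frac{-8 + d}{13 + d}$
$k F{\left(8 \right)} w{\left(q{\left(-4 \right)} \right)} = \left(-86\right) 8 \frac{-8 - -144}{13 - -144} = - 688 \frac{-8 + 144}{13 + 144} = - 688 \cdot \frac{1}{157} \cdot 136 = \left(-688\right) \frac{136}{157} = - \frac{93568}{157}$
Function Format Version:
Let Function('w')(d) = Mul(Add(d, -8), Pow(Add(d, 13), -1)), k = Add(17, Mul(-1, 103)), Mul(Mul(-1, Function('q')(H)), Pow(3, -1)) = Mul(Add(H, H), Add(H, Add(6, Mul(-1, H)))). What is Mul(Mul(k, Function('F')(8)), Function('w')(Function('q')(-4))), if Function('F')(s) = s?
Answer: Rational(-93568, 157) ≈ -595.97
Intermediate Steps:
Function('q')(H) = Mul(-36, H) (Function('q')(H) = Mul(-3, Mul(Add(H, H), Add(H, Add(6, Mul(-1, H))))) = Mul(-3, Mul(Mul(2, H), 6)) = Mul(-3, Mul(12, H)) = Mul(-36, H))
k = -86 (k = Add(17, -103) = -86)
Function('w')(d) = Mul(Pow(Add(13, d), -1), Add(-8, d)) (Function('w')(d) = Mul(Add(-8, d), Pow(Add(13, d), -1)) = Mul(Pow(Add(13, d), -1), Add(-8, d)))
Mul(Mul(k, Function('F')(8)), Function('w')(Function('q')(-4))) = Mul(Mul(-86, 8), Mul(Pow(Add(13, Mul(-36, -4)), -1), Add(-8, Mul(-36, -4)))) = Mul(-688, Mul(Pow(Add(13, 144), -1), Add(-8, 144))) = Mul(-688, Mul(Pow(157, -1), 136)) = Mul(-688, Mul(Rational(1, 157), 136)) = Mul(-688, Rational(136, 157)) = Rational(-93568, 157)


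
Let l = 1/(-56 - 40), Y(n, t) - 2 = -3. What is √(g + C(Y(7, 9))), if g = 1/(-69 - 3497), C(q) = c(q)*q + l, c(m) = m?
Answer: √1811567226/42792 ≈ 0.99464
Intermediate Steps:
Y(n, t) = -1 (Y(n, t) = 2 - 3 = -1)
l = -1/96 (l = 1/(-96) = -1/96 ≈ -0.010417)
C(q) = -1/96 + q² (C(q) = q*q - 1/96 = q² - 1/96 = -1/96 + q²)
g = -1/3566 (g = 1/(-3566) = -1/3566 ≈ -0.00028043)
√(g + C(Y(7, 9))) = √(-1/3566 + (-1/96 + (-1)²)) = √(-1/3566 + (-1/96 + 1)) = √(-1/3566 + 95/96) = √(169337/171168) = √1811567226/42792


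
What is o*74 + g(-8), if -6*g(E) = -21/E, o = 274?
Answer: 324409/16 ≈ 20276.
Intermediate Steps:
g(E) = 7/(2*E) (g(E) = -(-7)/(2*E) = 7/(2*E))
o*74 + g(-8) = 274*74 + (7/2)/(-8) = 20276 + (7/2)*(-1/8) = 20276 - 7/16 = 324409/16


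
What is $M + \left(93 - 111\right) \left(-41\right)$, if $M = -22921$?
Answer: $-22183$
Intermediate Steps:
$M + \left(93 - 111\right) \left(-41\right) = -22921 + \left(93 - 111\right) \left(-41\right) = -22921 - -738 = -22921 + 738 = -22183$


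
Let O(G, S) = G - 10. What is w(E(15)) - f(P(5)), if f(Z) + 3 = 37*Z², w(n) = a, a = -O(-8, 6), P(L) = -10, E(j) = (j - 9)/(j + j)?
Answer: -3679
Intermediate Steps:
E(j) = (-9 + j)/(2*j) (E(j) = (-9 + j)/((2*j)) = (-9 + j)*(1/(2*j)) = (-9 + j)/(2*j))
O(G, S) = -10 + G
a = 18 (a = -(-10 - 8) = -1*(-18) = 18)
w(n) = 18
f(Z) = -3 + 37*Z²
w(E(15)) - f(P(5)) = 18 - (-3 + 37*(-10)²) = 18 - (-3 + 37*100) = 18 - (-3 + 3700) = 18 - 1*3697 = 18 - 3697 = -3679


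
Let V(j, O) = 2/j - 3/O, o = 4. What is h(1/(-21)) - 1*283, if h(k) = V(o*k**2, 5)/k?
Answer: -49009/10 ≈ -4900.9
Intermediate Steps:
V(j, O) = -3/O + 2/j
h(k) = (-3/5 + 1/(2*k**2))/k (h(k) = (-3/5 + 2/((4*k**2)))/k = (-3*1/5 + 2*(1/(4*k**2)))/k = (-3/5 + 1/(2*k**2))/k)
h(1/(-21)) - 1*283 = (5 - 6*(1/(-21))**2)/(10*(1/(-21))**3) - 1*283 = (5 - 6*(-1/21)**2)/(10*(-1/21)**3) - 283 = (1/10)*(-9261)*(5 - 6*1/441) - 283 = (1/10)*(-9261)*(5 - 2/147) - 283 = (1/10)*(-9261)*(733/147) - 283 = -46179/10 - 283 = -49009/10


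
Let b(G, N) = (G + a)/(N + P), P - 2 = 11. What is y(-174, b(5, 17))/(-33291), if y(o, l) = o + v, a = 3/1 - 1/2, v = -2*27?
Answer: 76/11097 ≈ 0.0068487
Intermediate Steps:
P = 13 (P = 2 + 11 = 13)
v = -54
a = 5/2 (a = 3*1 - 1*½ = 3 - ½ = 5/2 ≈ 2.5000)
b(G, N) = (5/2 + G)/(13 + N) (b(G, N) = (G + 5/2)/(N + 13) = (5/2 + G)/(13 + N))
y(o, l) = -54 + o (y(o, l) = o - 54 = -54 + o)
y(-174, b(5, 17))/(-33291) = (-54 - 174)/(-33291) = -228*(-1/33291) = 76/11097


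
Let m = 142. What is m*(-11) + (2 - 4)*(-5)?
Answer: -1552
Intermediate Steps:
m*(-11) + (2 - 4)*(-5) = 142*(-11) + (2 - 4)*(-5) = -1562 - 2*(-5) = -1562 + 10 = -1552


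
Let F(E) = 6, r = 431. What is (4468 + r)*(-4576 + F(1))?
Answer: -22388430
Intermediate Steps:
(4468 + r)*(-4576 + F(1)) = (4468 + 431)*(-4576 + 6) = 4899*(-4570) = -22388430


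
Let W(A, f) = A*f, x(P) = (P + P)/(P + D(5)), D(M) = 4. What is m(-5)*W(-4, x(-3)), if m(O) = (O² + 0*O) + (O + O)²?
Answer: 3000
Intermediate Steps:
x(P) = 2*P/(4 + P) (x(P) = (P + P)/(P + 4) = (2*P)/(4 + P) = 2*P/(4 + P))
m(O) = 5*O² (m(O) = (O² + 0) + (2*O)² = O² + 4*O² = 5*O²)
m(-5)*W(-4, x(-3)) = (5*(-5)²)*(-8*(-3)/(4 - 3)) = (5*25)*(-8*(-3)/1) = 125*(-8*(-3)) = 125*(-4*(-6)) = 125*24 = 3000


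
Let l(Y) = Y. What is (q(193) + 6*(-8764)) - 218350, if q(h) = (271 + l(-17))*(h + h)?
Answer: -172890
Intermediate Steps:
q(h) = 508*h (q(h) = (271 - 17)*(h + h) = 254*(2*h) = 508*h)
(q(193) + 6*(-8764)) - 218350 = (508*193 + 6*(-8764)) - 218350 = (98044 - 52584) - 218350 = 45460 - 218350 = -172890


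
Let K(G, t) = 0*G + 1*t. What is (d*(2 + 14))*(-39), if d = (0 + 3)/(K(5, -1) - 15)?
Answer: 117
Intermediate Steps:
K(G, t) = t (K(G, t) = 0 + t = t)
d = -3/16 (d = (0 + 3)/(-1 - 15) = 3/(-16) = 3*(-1/16) = -3/16 ≈ -0.18750)
(d*(2 + 14))*(-39) = -3*(2 + 14)/16*(-39) = -3/16*16*(-39) = -3*(-39) = 117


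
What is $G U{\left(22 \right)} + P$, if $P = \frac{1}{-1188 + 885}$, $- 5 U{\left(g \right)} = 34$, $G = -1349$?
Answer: $\frac{13897393}{1515} \approx 9173.2$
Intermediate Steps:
$U{\left(g \right)} = - \frac{34}{5}$ ($U{\left(g \right)} = \left(- \frac{1}{5}\right) 34 = - \frac{34}{5}$)
$P = - \frac{1}{303}$ ($P = \frac{1}{-303} = - \frac{1}{303} \approx -0.0033003$)
$G U{\left(22 \right)} + P = \left(-1349\right) \left(- \frac{34}{5}\right) - \frac{1}{303} = \frac{45866}{5} - \frac{1}{303} = \frac{13897393}{1515}$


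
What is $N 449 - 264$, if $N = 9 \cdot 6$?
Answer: $23982$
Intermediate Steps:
$N = 54$
$N 449 - 264 = 54 \cdot 449 - 264 = 24246 - 264 = 23982$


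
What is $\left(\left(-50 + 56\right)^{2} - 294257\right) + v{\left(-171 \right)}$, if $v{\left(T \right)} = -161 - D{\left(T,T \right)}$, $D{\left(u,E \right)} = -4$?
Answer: $-294378$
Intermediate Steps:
$v{\left(T \right)} = -157$ ($v{\left(T \right)} = -161 - -4 = -161 + 4 = -157$)
$\left(\left(-50 + 56\right)^{2} - 294257\right) + v{\left(-171 \right)} = \left(\left(-50 + 56\right)^{2} - 294257\right) - 157 = \left(6^{2} - 294257\right) - 157 = \left(36 - 294257\right) - 157 = -294221 - 157 = -294378$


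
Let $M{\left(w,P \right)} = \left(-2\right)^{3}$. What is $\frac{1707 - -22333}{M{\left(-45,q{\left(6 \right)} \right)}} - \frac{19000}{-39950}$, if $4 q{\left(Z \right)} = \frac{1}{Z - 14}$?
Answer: $- \frac{2400615}{799} \approx -3004.5$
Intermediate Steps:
$q{\left(Z \right)} = \frac{1}{4 \left(-14 + Z\right)}$ ($q{\left(Z \right)} = \frac{1}{4 \left(Z - 14\right)} = \frac{1}{4 \left(-14 + Z\right)}$)
$M{\left(w,P \right)} = -8$
$\frac{1707 - -22333}{M{\left(-45,q{\left(6 \right)} \right)}} - \frac{19000}{-39950} = \frac{1707 - -22333}{-8} - \frac{19000}{-39950} = \left(1707 + 22333\right) \left(- \frac{1}{8}\right) - - \frac{380}{799} = 24040 \left(- \frac{1}{8}\right) + \frac{380}{799} = -3005 + \frac{380}{799} = - \frac{2400615}{799}$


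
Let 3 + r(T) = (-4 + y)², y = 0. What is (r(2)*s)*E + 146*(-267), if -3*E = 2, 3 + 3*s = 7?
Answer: -350942/9 ≈ -38994.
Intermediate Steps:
s = 4/3 (s = -1 + (⅓)*7 = -1 + 7/3 = 4/3 ≈ 1.3333)
r(T) = 13 (r(T) = -3 + (-4 + 0)² = -3 + (-4)² = -3 + 16 = 13)
E = -⅔ (E = -⅓*2 = -⅔ ≈ -0.66667)
(r(2)*s)*E + 146*(-267) = (13*(4/3))*(-⅔) + 146*(-267) = (52/3)*(-⅔) - 38982 = -104/9 - 38982 = -350942/9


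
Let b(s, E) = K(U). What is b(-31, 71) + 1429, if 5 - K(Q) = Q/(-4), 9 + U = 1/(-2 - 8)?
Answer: 57269/40 ≈ 1431.7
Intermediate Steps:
U = -91/10 (U = -9 + 1/(-2 - 8) = -9 + 1/(-10) = -9 - ⅒ = -91/10 ≈ -9.1000)
K(Q) = 5 + Q/4 (K(Q) = 5 - Q/(-4) = 5 - Q*(-1)/4 = 5 - (-1)*Q/4 = 5 + Q/4)
b(s, E) = 109/40 (b(s, E) = 5 + (¼)*(-91/10) = 5 - 91/40 = 109/40)
b(-31, 71) + 1429 = 109/40 + 1429 = 57269/40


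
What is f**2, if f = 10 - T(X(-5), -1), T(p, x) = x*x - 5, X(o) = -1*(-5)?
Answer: 196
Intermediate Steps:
X(o) = 5
T(p, x) = -5 + x**2 (T(p, x) = x**2 - 5 = -5 + x**2)
f = 14 (f = 10 - (-5 + (-1)**2) = 10 - (-5 + 1) = 10 - 1*(-4) = 10 + 4 = 14)
f**2 = 14**2 = 196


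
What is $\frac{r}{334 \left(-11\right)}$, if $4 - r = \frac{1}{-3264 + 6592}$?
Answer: $- \frac{13311}{12227072} \approx -0.0010886$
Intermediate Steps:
$r = \frac{13311}{3328}$ ($r = 4 - \frac{1}{-3264 + 6592} = 4 - \frac{1}{3328} = \frac{13311}{3328} \approx 3.9997$)
$\frac{r}{334 \left(-11\right)} = \frac{13311}{3328 \cdot 334 \left(-11\right)} = \frac{13311}{3328 \left(-3674\right)} = \frac{13311}{3328} \left(- \frac{1}{3674}\right) = - \frac{13311}{12227072}$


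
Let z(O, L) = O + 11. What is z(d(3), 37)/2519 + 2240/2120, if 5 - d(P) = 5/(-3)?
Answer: 426001/400521 ≈ 1.0636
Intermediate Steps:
d(P) = 20/3 (d(P) = 5 - 5/(-3) = 5 - 5*(-1)/3 = 5 - 1*(-5/3) = 5 + 5/3 = 20/3)
z(O, L) = 11 + O
z(d(3), 37)/2519 + 2240/2120 = (11 + 20/3)/2519 + 2240/2120 = (53/3)*(1/2519) + 2240*(1/2120) = 53/7557 + 56/53 = 426001/400521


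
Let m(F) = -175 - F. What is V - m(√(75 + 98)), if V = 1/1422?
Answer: 248851/1422 + √173 ≈ 188.15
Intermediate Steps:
V = 1/1422 ≈ 0.00070324
V - m(√(75 + 98)) = 1/1422 - (-175 - √(75 + 98)) = 1/1422 - (-175 - √173) = 1/1422 + (175 + √173) = 248851/1422 + √173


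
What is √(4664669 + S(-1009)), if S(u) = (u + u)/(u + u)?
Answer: √4664670 ≈ 2159.8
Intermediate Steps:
S(u) = 1 (S(u) = (2*u)/((2*u)) = (2*u)*(1/(2*u)) = 1)
√(4664669 + S(-1009)) = √(4664669 + 1) = √4664670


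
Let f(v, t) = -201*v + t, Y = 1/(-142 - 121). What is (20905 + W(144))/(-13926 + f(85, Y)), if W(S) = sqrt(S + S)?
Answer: -5498015/8155894 - 1578*sqrt(2)/4077947 ≈ -0.67466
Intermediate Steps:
Y = -1/263 (Y = 1/(-263) = -1/263 ≈ -0.0038023)
f(v, t) = t - 201*v
W(S) = sqrt(2)*sqrt(S) (W(S) = sqrt(2*S) = sqrt(2)*sqrt(S))
(20905 + W(144))/(-13926 + f(85, Y)) = (20905 + sqrt(2)*sqrt(144))/(-13926 + (-1/263 - 201*85)) = (20905 + sqrt(2)*12)/(-13926 + (-1/263 - 17085)) = (20905 + 12*sqrt(2))/(-13926 - 4493356/263) = (20905 + 12*sqrt(2))/(-8155894/263) = (20905 + 12*sqrt(2))*(-263/8155894) = -5498015/8155894 - 1578*sqrt(2)/4077947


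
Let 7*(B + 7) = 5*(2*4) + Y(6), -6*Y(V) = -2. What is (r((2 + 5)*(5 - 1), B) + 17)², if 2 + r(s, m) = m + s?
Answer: 769129/441 ≈ 1744.1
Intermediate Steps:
Y(V) = ⅓ (Y(V) = -⅙*(-2) = ⅓)
B = -26/21 (B = -7 + (5*(2*4) + ⅓)/7 = -7 + (5*8 + ⅓)/7 = -7 + (40 + ⅓)/7 = -7 + (⅐)*(121/3) = -7 + 121/21 = -26/21 ≈ -1.2381)
r(s, m) = -2 + m + s (r(s, m) = -2 + (m + s) = -2 + m + s)
(r((2 + 5)*(5 - 1), B) + 17)² = ((-2 - 26/21 + (2 + 5)*(5 - 1)) + 17)² = ((-2 - 26/21 + 7*4) + 17)² = ((-2 - 26/21 + 28) + 17)² = (520/21 + 17)² = (877/21)² = 769129/441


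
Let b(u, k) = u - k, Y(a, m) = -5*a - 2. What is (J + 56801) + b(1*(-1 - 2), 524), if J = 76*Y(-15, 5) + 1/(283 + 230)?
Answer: 31714687/513 ≈ 61822.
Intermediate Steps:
Y(a, m) = -2 - 5*a
J = 2846125/513 (J = 76*(-2 - 5*(-15)) + 1/(283 + 230) = 76*(-2 + 75) + 1/513 = 76*73 + 1/513 = 5548 + 1/513 = 2846125/513 ≈ 5548.0)
(J + 56801) + b(1*(-1 - 2), 524) = (2846125/513 + 56801) + (1*(-1 - 2) - 1*524) = 31985038/513 + (1*(-3) - 524) = 31985038/513 + (-3 - 524) = 31985038/513 - 527 = 31714687/513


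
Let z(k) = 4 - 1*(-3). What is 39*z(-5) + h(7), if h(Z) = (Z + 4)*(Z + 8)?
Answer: 438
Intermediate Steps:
h(Z) = (4 + Z)*(8 + Z)
z(k) = 7 (z(k) = 4 + 3 = 7)
39*z(-5) + h(7) = 39*7 + (32 + 7² + 12*7) = 273 + (32 + 49 + 84) = 273 + 165 = 438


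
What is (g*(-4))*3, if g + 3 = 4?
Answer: -12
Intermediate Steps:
g = 1 (g = -3 + 4 = 1)
(g*(-4))*3 = (1*(-4))*3 = -4*3 = -12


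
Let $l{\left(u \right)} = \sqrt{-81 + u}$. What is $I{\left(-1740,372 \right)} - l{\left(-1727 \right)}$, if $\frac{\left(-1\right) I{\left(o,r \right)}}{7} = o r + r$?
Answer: $4528356 - 4 i \sqrt{113} \approx 4.5284 \cdot 10^{6} - 42.521 i$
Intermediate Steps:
$I{\left(o,r \right)} = - 7 r - 7 o r$ ($I{\left(o,r \right)} = - 7 \left(o r + r\right) = - 7 \left(r + o r\right) = - 7 r - 7 o r$)
$I{\left(-1740,372 \right)} - l{\left(-1727 \right)} = \left(-7\right) 372 \left(1 - 1740\right) - \sqrt{-81 - 1727} = \left(-7\right) 372 \left(-1739\right) - \sqrt{-1808} = 4528356 - 4 i \sqrt{113}$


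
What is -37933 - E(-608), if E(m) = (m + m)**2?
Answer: -1516589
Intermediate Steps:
E(m) = 4*m**2 (E(m) = (2*m)**2 = 4*m**2)
-37933 - E(-608) = -37933 - 4*(-608)**2 = -37933 - 4*369664 = -37933 - 1*1478656 = -37933 - 1478656 = -1516589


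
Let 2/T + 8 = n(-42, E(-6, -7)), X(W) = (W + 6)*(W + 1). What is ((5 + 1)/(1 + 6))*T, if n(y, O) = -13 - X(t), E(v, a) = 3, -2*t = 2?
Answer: -4/49 ≈ -0.081633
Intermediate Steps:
t = -1 (t = -1/2*2 = -1)
X(W) = (1 + W)*(6 + W) (X(W) = (6 + W)*(1 + W) = (1 + W)*(6 + W))
n(y, O) = -13 (n(y, O) = -13 - (6 + (-1)**2 + 7*(-1)) = -13 - (6 + 1 - 7) = -13 - 1*0 = -13 + 0 = -13)
T = -2/21 (T = 2/(-8 - 13) = 2/(-21) = 2*(-1/21) = -2/21 ≈ -0.095238)
((5 + 1)/(1 + 6))*T = ((5 + 1)/(1 + 6))*(-2/21) = (6/7)*(-2/21) = -4/49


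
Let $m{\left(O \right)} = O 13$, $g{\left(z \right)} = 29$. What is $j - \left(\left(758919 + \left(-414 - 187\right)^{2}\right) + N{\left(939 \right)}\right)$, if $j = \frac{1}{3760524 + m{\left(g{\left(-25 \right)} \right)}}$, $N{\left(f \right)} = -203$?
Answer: $- \frac{4211896965216}{3760901} \approx -1.1199 \cdot 10^{6}$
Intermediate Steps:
$m{\left(O \right)} = 13 O$
$j = \frac{1}{3760901}$ ($j = \frac{1}{3760524 + 13 \cdot 29} = \frac{1}{3760524 + 377} = \frac{1}{3760901} \approx 2.6589 \cdot 10^{-7}$)
$j - \left(\left(758919 + \left(-414 - 187\right)^{2}\right) + N{\left(939 \right)}\right) = \frac{1}{3760901} - \left(\left(758919 + \left(-414 - 187\right)^{2}\right) - 203\right) = \frac{1}{3760901} - \left(\left(758919 + \left(-601\right)^{2}\right) - 203\right) = \frac{1}{3760901} - \left(\left(758919 + 361201\right) - 203\right) = \frac{1}{3760901} - \left(1120120 - 203\right) = \frac{1}{3760901} - 1119917 = - \frac{4211896965216}{3760901}$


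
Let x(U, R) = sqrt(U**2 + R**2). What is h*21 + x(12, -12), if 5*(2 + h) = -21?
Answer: -651/5 + 12*sqrt(2) ≈ -113.23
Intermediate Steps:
h = -31/5 (h = -2 + (1/5)*(-21) = -2 - 21/5 = -31/5 ≈ -6.2000)
x(U, R) = sqrt(R**2 + U**2)
h*21 + x(12, -12) = -31/5*21 + sqrt((-12)**2 + 12**2) = -651/5 + sqrt(144 + 144) = -651/5 + sqrt(288) = -651/5 + 12*sqrt(2)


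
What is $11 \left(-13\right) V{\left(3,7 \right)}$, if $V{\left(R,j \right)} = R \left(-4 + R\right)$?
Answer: $429$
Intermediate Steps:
$11 \left(-13\right) V{\left(3,7 \right)} = 11 \left(-13\right) 3 \left(-4 + 3\right) = - 143 \cdot 3 \left(-1\right) = \left(-143\right) \left(-3\right) = 429$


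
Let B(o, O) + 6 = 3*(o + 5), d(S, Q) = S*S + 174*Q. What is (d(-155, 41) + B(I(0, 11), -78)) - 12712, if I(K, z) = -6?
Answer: 18438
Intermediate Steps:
d(S, Q) = S**2 + 174*Q
B(o, O) = 9 + 3*o (B(o, O) = -6 + 3*(o + 5) = -6 + 3*(5 + o) = -6 + (15 + 3*o) = 9 + 3*o)
(d(-155, 41) + B(I(0, 11), -78)) - 12712 = (((-155)**2 + 174*41) + (9 + 3*(-6))) - 12712 = ((24025 + 7134) + (9 - 18)) - 12712 = (31159 - 9) - 12712 = 31150 - 12712 = 18438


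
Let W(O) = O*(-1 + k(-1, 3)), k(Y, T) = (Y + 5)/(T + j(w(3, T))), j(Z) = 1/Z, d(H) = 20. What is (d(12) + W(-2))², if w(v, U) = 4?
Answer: 64516/169 ≈ 381.75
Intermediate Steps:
k(Y, T) = (5 + Y)/(¼ + T) (k(Y, T) = (Y + 5)/(T + 1/4) = (5 + Y)/(T + ¼) = (5 + Y)/(¼ + T))
W(O) = 3*O/13 (W(O) = O*(-1 + 4*(5 - 1)/(1 + 4*3)) = O*(-1 + 4*4/(1 + 12)) = O*(-1 + 4*4/13) = O*(-1 + 4*(1/13)*4) = O*(-1 + 16/13) = O*(3/13) = 3*O/13)
(d(12) + W(-2))² = (20 + (3/13)*(-2))² = (20 - 6/13)² = (254/13)² = 64516/169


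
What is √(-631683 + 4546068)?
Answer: √3914385 ≈ 1978.5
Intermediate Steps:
√(-631683 + 4546068) = √3914385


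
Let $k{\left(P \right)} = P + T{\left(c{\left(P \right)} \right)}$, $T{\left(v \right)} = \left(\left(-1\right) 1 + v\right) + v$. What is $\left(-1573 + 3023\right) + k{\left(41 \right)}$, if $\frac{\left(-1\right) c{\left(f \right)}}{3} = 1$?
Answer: $1484$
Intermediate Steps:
$c{\left(f \right)} = -3$ ($c{\left(f \right)} = \left(-3\right) 1 = -3$)
$T{\left(v \right)} = -1 + 2 v$ ($T{\left(v \right)} = \left(-1 + v\right) + v = -1 + 2 v$)
$k{\left(P \right)} = -7 + P$ ($k{\left(P \right)} = P + \left(-1 + 2 \left(-3\right)\right) = P - 7 = -7 + P$)
$\left(-1573 + 3023\right) + k{\left(41 \right)} = \left(-1573 + 3023\right) + \left(-7 + 41\right) = 1450 + 34 = 1484$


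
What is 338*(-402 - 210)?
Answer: -206856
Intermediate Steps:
338*(-402 - 210) = 338*(-612) = -206856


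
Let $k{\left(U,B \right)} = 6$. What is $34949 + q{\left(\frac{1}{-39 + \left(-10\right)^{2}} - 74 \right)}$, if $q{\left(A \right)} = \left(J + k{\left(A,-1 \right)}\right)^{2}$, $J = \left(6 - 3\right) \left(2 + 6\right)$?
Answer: $35849$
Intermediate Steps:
$J = 24$ ($J = 3 \cdot 8 = 24$)
$q{\left(A \right)} = 900$ ($q{\left(A \right)} = \left(24 + 6\right)^{2} = 30^{2} = 900$)
$34949 + q{\left(\frac{1}{-39 + \left(-10\right)^{2}} - 74 \right)} = 34949 + 900 = 35849$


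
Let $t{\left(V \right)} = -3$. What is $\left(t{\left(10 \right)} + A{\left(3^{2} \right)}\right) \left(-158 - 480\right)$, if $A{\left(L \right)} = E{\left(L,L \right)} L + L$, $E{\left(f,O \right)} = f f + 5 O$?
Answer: $-727320$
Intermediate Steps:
$E{\left(f,O \right)} = f^{2} + 5 O$
$A{\left(L \right)} = L + L \left(L^{2} + 5 L\right)$ ($A{\left(L \right)} = \left(L^{2} + 5 L\right) L + L = L \left(L^{2} + 5 L\right) + L = L + L \left(L^{2} + 5 L\right)$)
$\left(t{\left(10 \right)} + A{\left(3^{2} \right)}\right) \left(-158 - 480\right) = \left(-3 + 3^{2} \left(1 + \left(3^{2}\right)^{2} + 5 \cdot 3^{2}\right)\right) \left(-158 - 480\right) = \left(-3 + 9 \left(1 + 9^{2} + 5 \cdot 9\right)\right) \left(-638\right) = \left(-3 + 9 \left(1 + 81 + 45\right)\right) \left(-638\right) = \left(-3 + 9 \cdot 127\right) \left(-638\right) = \left(-3 + 1143\right) \left(-638\right) = 1140 \left(-638\right) = -727320$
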